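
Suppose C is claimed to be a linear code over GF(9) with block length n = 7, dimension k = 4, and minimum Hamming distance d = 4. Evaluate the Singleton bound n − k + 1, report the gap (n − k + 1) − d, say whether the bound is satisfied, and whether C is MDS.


Singleton RHS = n − k + 1 = 4, slack = 0, bound satisfied, MDS.

Singleton bound: d ≤ n − k + 1.
Here n = 7, k = 4, so n − k + 1 = 4.
Given d = 4, check d ≤ 4: YES.
Slack = (n − k + 1) − d = 0.
The code is MDS (slack = 0).
Description: the claimed parameters are [7, 4, 4]_9; such a code would be MDS (meets Singleton bound).


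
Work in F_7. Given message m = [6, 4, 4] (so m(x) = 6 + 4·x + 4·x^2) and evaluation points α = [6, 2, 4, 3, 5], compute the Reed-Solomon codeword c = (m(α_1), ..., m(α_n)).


c = [6, 2, 2, 5, 0]

Message polynomial: m(x) = 6 + 4·x + 4·x^2 (mod 7).
For each evaluation point α_i, compute m(α_i) mod 7:
  α_1 = 6: Horner steps 4 → 0 → 6, so m(6) = 6.
  α_2 = 2: Horner steps 4 → 5 → 2, so m(2) = 2.
  α_3 = 4: Horner steps 4 → 6 → 2, so m(4) = 2.
  α_4 = 3: Horner steps 4 → 2 → 5, so m(3) = 5.
  α_5 = 5: Horner steps 4 → 3 → 0, so m(5) = 0.
Codeword c = [6, 2, 2, 5, 0] ∈ F_7^5.


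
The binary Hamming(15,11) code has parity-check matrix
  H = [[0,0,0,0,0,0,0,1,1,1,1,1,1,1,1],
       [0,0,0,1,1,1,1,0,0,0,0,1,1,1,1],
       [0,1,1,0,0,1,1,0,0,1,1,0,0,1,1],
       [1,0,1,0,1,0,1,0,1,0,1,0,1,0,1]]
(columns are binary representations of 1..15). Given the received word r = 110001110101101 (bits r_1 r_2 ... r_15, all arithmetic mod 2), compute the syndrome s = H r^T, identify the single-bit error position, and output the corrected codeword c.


s = (1, 1, 1, 0)^T, error position = 14, corrected codeword c = 110001110101111

Compute s = H r^T mod 2 one row at a time:
  s_1 = 1 + 0 + 1 + 0 + 1 + 1 + 0 + 1 = 5 ≡ 1 (mod 2).
  s_2 = 0 + 0 + 1 + 1 + 1 + 1 + 0 + 1 = 5 ≡ 1 (mod 2).
  s_3 = 1 + 0 + 1 + 1 + 1 + 0 + 0 + 1 = 5 ≡ 1 (mod 2).
  s_4 = 1 + 0 + 0 + 1 + 0 + 0 + 1 + 1 = 4 ≡ 0 (mod 2).
s = (1, 1, 1, 0)^T — this equals column 14 of H (binary 1110), so error is at position 14.
Correct: flip bit 14 of r = 110001110101101 to get c = 110001110101111.


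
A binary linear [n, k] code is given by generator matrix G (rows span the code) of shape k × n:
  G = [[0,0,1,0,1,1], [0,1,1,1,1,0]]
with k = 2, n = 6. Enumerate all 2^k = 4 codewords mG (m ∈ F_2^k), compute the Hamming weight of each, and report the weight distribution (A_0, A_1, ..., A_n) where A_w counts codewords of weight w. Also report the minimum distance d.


Weight distribution: A_0 = 1, A_3 = 2, A_4 = 1. Minimum distance d = 3.

Enumerate all 2^2 = 4 messages m ∈ F_2^2.
For each, compute codeword c = mG in F_2^6, then tally its weight.
  m = 00 → c = 000000, weight = 0.
  m = 10 → c = 001011, weight = 3.
  m = 01 → c = 011110, weight = 4.
  m = 11 → c = 010101, weight = 3.
Tally weights:
  weight 0: 1 codewords.
  weight 3: 2 codewords.
  weight 4: 1 codewords.
Minimum distance d = smallest w > 0 with A_w > 0 = 3.
Sanity: Σ A_w = 4 = 2^2 = 4 ✓.


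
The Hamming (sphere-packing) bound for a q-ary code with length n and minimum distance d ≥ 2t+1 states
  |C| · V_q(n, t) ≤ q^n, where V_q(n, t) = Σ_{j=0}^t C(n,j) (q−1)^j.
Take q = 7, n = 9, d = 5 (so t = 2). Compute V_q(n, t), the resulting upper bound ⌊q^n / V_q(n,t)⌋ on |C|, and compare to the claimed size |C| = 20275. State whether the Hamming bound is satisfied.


V_q(n, t) = 1351, q^n = 40353607, Hamming bound = 29869, |C| = 20275 ≤ bound (satisfied).

Step 1: Compute V_q(n, t) = Σ_{j=0}^2 C(n, j) (q−1)^j.
  j = 0: C(9,0)·(6)^0 = 1·1 = 1.
  j = 1: C(9,1)·(6)^1 = 9·6 = 54.
  j = 2: C(9,2)·(6)^2 = 36·36 = 1296.
  V_q(n, t) = 1 + 54 + 1296 = 1351.
Step 2: q^n = 7^9 = 40353607.
Step 3: Hamming bound ⌊q^n / V_q(n,t)⌋ = ⌊40353607/1351⌋ = 29869.
Step 4: Compare |C| = 20275 to 29869: satisfied.
The claimed |C| lies below the Hamming bound.


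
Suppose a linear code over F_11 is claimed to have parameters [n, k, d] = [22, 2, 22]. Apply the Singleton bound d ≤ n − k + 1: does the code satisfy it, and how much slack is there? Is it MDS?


Singleton RHS = n − k + 1 = 21, slack = -1, bound violated (no such code; not MDS).

Singleton bound: d ≤ n − k + 1.
Here n = 22, k = 2, so n − k + 1 = 21.
Given d = 22, check d ≤ 21: NO.
Slack = (n − k + 1) − d = -1.
The slack is negative: d = 22 exceeds n − k + 1 = 21 by 1, so the Singleton bound is violated and no linear [22, 2, 22]_11 code can exist. In particular it is not MDS (MDS requires d = n − k + 1 exactly).
Description: the claimed parameters are [22, 2, 22]_11; such a code would be impossible (violates the Singleton bound).


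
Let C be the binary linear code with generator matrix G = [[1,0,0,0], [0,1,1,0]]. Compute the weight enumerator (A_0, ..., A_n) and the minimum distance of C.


Weight distribution: A_0 = 1, A_1 = 1, A_2 = 1, A_3 = 1. Minimum distance d = 1.

Enumerate all 2^2 = 4 messages m ∈ F_2^2.
For each, compute codeword c = mG in F_2^4, then tally its weight.
  m = 00 → c = 0000, weight = 0.
  m = 10 → c = 1000, weight = 1.
  m = 01 → c = 0110, weight = 2.
  m = 11 → c = 1110, weight = 3.
Tally weights:
  weight 0: 1 codewords.
  weight 1: 1 codewords.
  weight 2: 1 codewords.
  weight 3: 1 codewords.
Minimum distance d = smallest w > 0 with A_w > 0 = 1.
Sanity: Σ A_w = 4 = 2^2 = 4 ✓.


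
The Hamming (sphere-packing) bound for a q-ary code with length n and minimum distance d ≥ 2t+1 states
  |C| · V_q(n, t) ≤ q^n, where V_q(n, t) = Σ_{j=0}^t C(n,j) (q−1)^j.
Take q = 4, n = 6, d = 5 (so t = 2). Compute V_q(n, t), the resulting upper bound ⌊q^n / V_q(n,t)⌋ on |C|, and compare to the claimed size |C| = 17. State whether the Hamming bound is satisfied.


V_q(n, t) = 154, q^n = 4096, Hamming bound = 26, |C| = 17 ≤ bound (satisfied).

Step 1: Compute V_q(n, t) = Σ_{j=0}^2 C(n, j) (q−1)^j.
  j = 0: C(6,0)·(3)^0 = 1·1 = 1.
  j = 1: C(6,1)·(3)^1 = 6·3 = 18.
  j = 2: C(6,2)·(3)^2 = 15·9 = 135.
  V_q(n, t) = 1 + 18 + 135 = 154.
Step 2: q^n = 4^6 = 4096.
Step 3: Hamming bound ⌊q^n / V_q(n,t)⌋ = ⌊4096/154⌋ = 26.
Step 4: Compare |C| = 17 to 26: satisfied.
The claimed |C| lies below the Hamming bound.


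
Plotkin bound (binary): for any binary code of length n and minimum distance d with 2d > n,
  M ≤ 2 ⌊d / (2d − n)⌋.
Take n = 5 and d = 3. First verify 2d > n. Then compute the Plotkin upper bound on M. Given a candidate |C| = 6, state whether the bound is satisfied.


Plotkin bound M ≤ 6; given |C| = 6 ≤ bound (satisfied).

Check applicability: 2d = 6, n = 5.
2d − n = 1 > 0, so Plotkin applies.
Compute d/(2d−n) = 3/1 ≈ 3.0000.
⌊d/(2d−n)⌋ = 3.
Plotkin bound: M ≤ 2·3 = 6.
Given |C| = 6, check: satisfied.
This |C| is at the Plotkin bound.


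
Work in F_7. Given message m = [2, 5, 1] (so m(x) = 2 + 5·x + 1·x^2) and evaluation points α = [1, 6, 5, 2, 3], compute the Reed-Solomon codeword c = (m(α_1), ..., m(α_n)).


c = [1, 5, 3, 2, 5]

Message polynomial: m(x) = 2 + 5·x + 1·x^2 (mod 7).
For each evaluation point α_i, compute m(α_i) mod 7:
  α_1 = 1: Horner steps 1 → 6 → 1, so m(1) = 1.
  α_2 = 6: Horner steps 1 → 4 → 5, so m(6) = 5.
  α_3 = 5: Horner steps 1 → 3 → 3, so m(5) = 3.
  α_4 = 2: Horner steps 1 → 0 → 2, so m(2) = 2.
  α_5 = 3: Horner steps 1 → 1 → 5, so m(3) = 5.
Codeword c = [1, 5, 3, 2, 5] ∈ F_7^5.


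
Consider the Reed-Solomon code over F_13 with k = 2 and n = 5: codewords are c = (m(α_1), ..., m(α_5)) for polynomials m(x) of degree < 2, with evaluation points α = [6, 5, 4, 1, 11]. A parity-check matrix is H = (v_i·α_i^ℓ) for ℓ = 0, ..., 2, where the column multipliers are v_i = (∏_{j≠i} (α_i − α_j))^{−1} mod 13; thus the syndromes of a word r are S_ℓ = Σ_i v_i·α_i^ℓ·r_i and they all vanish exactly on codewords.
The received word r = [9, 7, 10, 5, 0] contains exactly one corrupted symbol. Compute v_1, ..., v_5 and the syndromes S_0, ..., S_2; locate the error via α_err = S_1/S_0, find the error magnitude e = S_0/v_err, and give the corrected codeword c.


S = (11, 3, 2), error at position 2, error magnitude e = 4, c = [9, 3, 10, 5, 0].

Step 1: column multipliers v_i = (∏_{j≠i}(α_i − α_j))^{−1} mod 13.
  i = 1 (α = 6): (6−5)(6−4)(6−1)(6−11) = 1·2·5·(−5) = −50 ≡ 2, so v_1 = 2^{−1} = 7 (mod 13).
  i = 2 (α = 5): (5−6)(5−4)(5−1)(5−11) = (−1)·1·4·(−6) = 24 ≡ 11, so v_2 = 11^{−1} = 6 (mod 13).
  i = 3 (α = 4): (4−6)(4−5)(4−1)(4−11) = (−2)·(−1)·3·(−7) = −42 ≡ 10, so v_3 = 10^{−1} = 4 (mod 13).
  i = 4 (α = 1): (1−6)(1−5)(1−4)(1−11) = (−5)·(−4)·(−3)·(−10) = 600 ≡ 2, so v_4 = 2^{−1} = 7 (mod 13).
  i = 5 (α = 11): (11−6)(11−5)(11−4)(11−1) = 5·6·7·10 = 2100 ≡ 7, so v_5 = 7^{−1} = 2 (mod 13).
  v = [7, 6, 4, 7, 2].
Step 2: syndromes of r = [9, 7, 10, 5, 0] (all sums mod 13).
  S_0 = Σ v_i r_i = 7·9 + 6·7 + 4·10 + 7·5 + 2·0 = 180 ≡ 11.
  S_1 = Σ v_i α_i r_i = 7·6·9 + 6·5·7 + 4·4·10 + 7·1·5 + 2·11·0 = 783 ≡ 3.
  α_i^2 mod 13 = [10, 12, 3, 1, 4].
  S_2 = Σ v_i α_i^2 r_i = 7·10·9 + 6·12·7 + 4·3·10 + 7·1·5 + 2·4·0 = 1289 ≡ 2.
  S = (11, 3, 2) ≠ 0, so r is not a codeword (an error is present).
Step 3: locate the error. For a single error e at position i, S_ℓ = v_i·e·α_i^ℓ, so α_err = S_1/S_0.
  S_0^{−1} = 11^{−1} = 6 (mod 13), so α_err = 3·6 = 18 ≡ 5 = α_2. Error position i = 2.
  Consistency check: S_2/S_1 = 2·9 = 18 ≡ 5 = α_err ✓ (single-error assumption holds).
Step 4: error magnitude e = S_0/v_2 = S_0·∏_{j≠2}(α_2 − α_j) = 11·11 = 121 ≡ 4 (mod 13).
Step 5: correct position 2: c_2 = r_2 − e = 7 − 4 ≡ 3 (mod 13). Hence c = [9, 3, 10, 5, 0].
  Check: interpolating c through the α_i gives m(x) = 12 + 6·x (degree < 2) with m(α_i) = c_i for every i, so c is indeed a codeword.


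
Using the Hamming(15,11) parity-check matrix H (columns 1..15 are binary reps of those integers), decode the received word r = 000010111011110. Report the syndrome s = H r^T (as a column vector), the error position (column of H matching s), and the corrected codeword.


s = (0, 1, 1, 1)^T, error position = 7, corrected codeword c = 000010011011110

Compute s = H r^T mod 2 one row at a time:
  s_1 = 1 + 1 + 0 + 1 + 1 + 1 + 1 + 0 = 6 ≡ 0 (mod 2).
  s_2 = 0 + 1 + 0 + 1 + 1 + 1 + 1 + 0 = 5 ≡ 1 (mod 2).
  s_3 = 0 + 0 + 0 + 1 + 0 + 1 + 1 + 0 = 3 ≡ 1 (mod 2).
  s_4 = 0 + 0 + 1 + 1 + 1 + 1 + 1 + 0 = 5 ≡ 1 (mod 2).
s = (0, 1, 1, 1)^T — this equals column 7 of H (binary 0111), so error is at position 7.
Correct: flip bit 7 of r = 000010111011110 to get c = 000010011011110.


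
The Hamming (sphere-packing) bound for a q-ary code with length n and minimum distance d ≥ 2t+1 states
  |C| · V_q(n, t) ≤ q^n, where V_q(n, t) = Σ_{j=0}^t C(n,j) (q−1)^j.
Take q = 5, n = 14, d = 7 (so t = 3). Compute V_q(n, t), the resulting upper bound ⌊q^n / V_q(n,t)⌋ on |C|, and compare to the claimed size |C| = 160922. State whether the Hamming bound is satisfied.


V_q(n, t) = 24809, q^n = 6103515625, Hamming bound = 246020, |C| = 160922 ≤ bound (satisfied).

Step 1: Compute V_q(n, t) = Σ_{j=0}^3 C(n, j) (q−1)^j.
  j = 0: C(14,0)·(4)^0 = 1·1 = 1.
  j = 1: C(14,1)·(4)^1 = 14·4 = 56.
  j = 2: C(14,2)·(4)^2 = 91·16 = 1456.
  j = 3: C(14,3)·(4)^3 = 364·64 = 23296.
  V_q(n, t) = 1 + 56 + 1456 + 23296 = 24809.
Step 2: q^n = 5^14 = 6103515625.
Step 3: Hamming bound ⌊q^n / V_q(n,t)⌋ = ⌊6103515625/24809⌋ = 246020.
Step 4: Compare |C| = 160922 to 246020: satisfied.
The claimed |C| lies below the Hamming bound.


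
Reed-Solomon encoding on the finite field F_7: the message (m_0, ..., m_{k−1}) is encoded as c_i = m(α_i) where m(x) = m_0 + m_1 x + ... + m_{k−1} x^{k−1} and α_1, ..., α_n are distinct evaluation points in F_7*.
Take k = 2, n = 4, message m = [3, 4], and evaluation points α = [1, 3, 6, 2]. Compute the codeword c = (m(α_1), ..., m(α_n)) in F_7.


c = [0, 1, 6, 4]

Message polynomial: m(x) = 3 + 4·x (mod 7).
For each evaluation point α_i, compute m(α_i) mod 7:
  α_1 = 1: Horner steps 4 → 0, so m(1) = 0.
  α_2 = 3: Horner steps 4 → 1, so m(3) = 1.
  α_3 = 6: Horner steps 4 → 6, so m(6) = 6.
  α_4 = 2: Horner steps 4 → 4, so m(2) = 4.
Codeword c = [0, 1, 6, 4] ∈ F_7^4.


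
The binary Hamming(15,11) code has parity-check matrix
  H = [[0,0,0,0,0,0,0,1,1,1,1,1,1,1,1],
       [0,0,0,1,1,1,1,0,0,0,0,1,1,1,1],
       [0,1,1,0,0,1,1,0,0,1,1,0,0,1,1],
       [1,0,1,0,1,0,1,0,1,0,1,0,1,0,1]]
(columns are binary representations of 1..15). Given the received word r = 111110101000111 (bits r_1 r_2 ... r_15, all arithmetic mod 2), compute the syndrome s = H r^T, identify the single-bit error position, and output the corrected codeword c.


s = (0, 0, 1, 1)^T, error position = 3, corrected codeword c = 110110101000111

Compute s = H r^T mod 2 one row at a time:
  s_1 = 0 + 1 + 0 + 0 + 0 + 1 + 1 + 1 = 4 ≡ 0 (mod 2).
  s_2 = 1 + 1 + 0 + 1 + 0 + 1 + 1 + 1 = 6 ≡ 0 (mod 2).
  s_3 = 1 + 1 + 0 + 1 + 0 + 0 + 1 + 1 = 5 ≡ 1 (mod 2).
  s_4 = 1 + 1 + 1 + 1 + 1 + 0 + 1 + 1 = 7 ≡ 1 (mod 2).
s = (0, 0, 1, 1)^T — this equals column 3 of H (binary 0011), so error is at position 3.
Correct: flip bit 3 of r = 111110101000111 to get c = 110110101000111.


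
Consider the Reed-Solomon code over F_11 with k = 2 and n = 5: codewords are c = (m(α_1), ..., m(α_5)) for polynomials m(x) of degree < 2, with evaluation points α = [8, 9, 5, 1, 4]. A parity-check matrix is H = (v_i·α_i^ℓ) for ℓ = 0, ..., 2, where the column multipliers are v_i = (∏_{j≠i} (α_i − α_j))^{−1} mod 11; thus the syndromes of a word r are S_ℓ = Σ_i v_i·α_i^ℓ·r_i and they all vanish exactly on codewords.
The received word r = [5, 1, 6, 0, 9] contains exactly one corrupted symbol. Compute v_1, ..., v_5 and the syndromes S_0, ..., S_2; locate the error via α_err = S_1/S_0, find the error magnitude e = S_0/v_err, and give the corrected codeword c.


S = (9, 3, 1), error at position 5, error magnitude e = 10, c = [5, 1, 6, 0, 10].

Step 1: column multipliers v_i = (∏_{j≠i}(α_i − α_j))^{−1} mod 11.
  i = 1 (α = 8): (8−9)(8−5)(8−1)(8−4) = (−1)·3·7·4 = −84 ≡ 4, so v_1 = 4^{−1} = 3 (mod 11).
  i = 2 (α = 9): (9−8)(9−5)(9−1)(9−4) = 1·4·8·5 = 160 ≡ 6, so v_2 = 6^{−1} = 2 (mod 11).
  i = 3 (α = 5): (5−8)(5−9)(5−1)(5−4) = (−3)·(−4)·4·1 = 48 ≡ 4, so v_3 = 4^{−1} = 3 (mod 11).
  i = 4 (α = 1): (1−8)(1−9)(1−5)(1−4) = (−7)·(−8)·(−4)·(−3) = 672 ≡ 1, so v_4 = 1^{−1} = 1 (mod 11).
  i = 5 (α = 4): (4−8)(4−9)(4−5)(4−1) = (−4)·(−5)·(−1)·3 = −60 ≡ 6, so v_5 = 6^{−1} = 2 (mod 11).
  v = [3, 2, 3, 1, 2].
Step 2: syndromes of r = [5, 1, 6, 0, 9] (all sums mod 11).
  S_0 = Σ v_i r_i = 3·5 + 2·1 + 3·6 + 1·0 + 2·9 = 53 ≡ 9.
  S_1 = Σ v_i α_i r_i = 3·8·5 + 2·9·1 + 3·5·6 + 1·1·0 + 2·4·9 = 300 ≡ 3.
  α_i^2 mod 11 = [9, 4, 3, 1, 5].
  S_2 = Σ v_i α_i^2 r_i = 3·9·5 + 2·4·1 + 3·3·6 + 1·1·0 + 2·5·9 = 287 ≡ 1.
  S = (9, 3, 1) ≠ 0, so r is not a codeword (an error is present).
Step 3: locate the error. For a single error e at position i, S_ℓ = v_i·e·α_i^ℓ, so α_err = S_1/S_0.
  S_0^{−1} = 9^{−1} = 5 (mod 11), so α_err = 3·5 = 15 ≡ 4 = α_5. Error position i = 5.
  Consistency check: S_2/S_1 = 1·4 = 4 ≡ 4 = α_err ✓ (single-error assumption holds).
Step 4: error magnitude e = S_0/v_5 = S_0·∏_{j≠5}(α_5 − α_j) = 9·6 = 54 ≡ 10 (mod 11).
Step 5: correct position 5: c_5 = r_5 − e = 9 − 10 ≡ 10 (mod 11). Hence c = [5, 1, 6, 0, 10].
  Check: interpolating c through the α_i gives m(x) = 4 + 7·x (degree < 2) with m(α_i) = c_i for every i, so c is indeed a codeword.


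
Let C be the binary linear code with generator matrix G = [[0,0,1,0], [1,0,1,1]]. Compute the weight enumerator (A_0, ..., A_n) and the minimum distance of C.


Weight distribution: A_0 = 1, A_1 = 1, A_2 = 1, A_3 = 1. Minimum distance d = 1.

Enumerate all 2^2 = 4 messages m ∈ F_2^2.
For each, compute codeword c = mG in F_2^4, then tally its weight.
  m = 00 → c = 0000, weight = 0.
  m = 10 → c = 0010, weight = 1.
  m = 01 → c = 1011, weight = 3.
  m = 11 → c = 1001, weight = 2.
Tally weights:
  weight 0: 1 codewords.
  weight 1: 1 codewords.
  weight 2: 1 codewords.
  weight 3: 1 codewords.
Minimum distance d = smallest w > 0 with A_w > 0 = 1.
Sanity: Σ A_w = 4 = 2^2 = 4 ✓.


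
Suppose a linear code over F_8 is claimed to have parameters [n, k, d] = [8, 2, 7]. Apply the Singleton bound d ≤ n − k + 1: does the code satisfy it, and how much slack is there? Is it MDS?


Singleton RHS = n − k + 1 = 7, slack = 0, bound satisfied, MDS.

Singleton bound: d ≤ n − k + 1.
Here n = 8, k = 2, so n − k + 1 = 7.
Given d = 7, check d ≤ 7: YES.
Slack = (n − k + 1) − d = 0.
The code is MDS (slack = 0).
Description: the claimed parameters are [8, 2, 7]_8; such a code would be MDS (meets Singleton bound).


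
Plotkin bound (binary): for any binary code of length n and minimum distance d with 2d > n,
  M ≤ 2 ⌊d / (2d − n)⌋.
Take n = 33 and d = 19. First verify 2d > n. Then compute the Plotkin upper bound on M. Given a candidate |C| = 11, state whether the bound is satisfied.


Plotkin bound M ≤ 6; given |C| = 11 > bound (violated).

Check applicability: 2d = 38, n = 33.
2d − n = 5 > 0, so Plotkin applies.
Compute d/(2d−n) = 19/5 ≈ 3.8000.
⌊d/(2d−n)⌋ = 3.
Plotkin bound: M ≤ 2·3 = 6.
Given |C| = 11, check: VIOLATED.
This |C| is above the Plotkin bound, so no binary code with n = 33, d = 19 and 11 codewords exists.


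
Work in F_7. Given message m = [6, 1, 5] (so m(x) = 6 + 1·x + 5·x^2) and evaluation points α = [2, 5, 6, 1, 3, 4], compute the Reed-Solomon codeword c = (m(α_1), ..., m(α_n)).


c = [0, 3, 3, 5, 5, 6]

Message polynomial: m(x) = 6 + 1·x + 5·x^2 (mod 7).
For each evaluation point α_i, compute m(α_i) mod 7:
  α_1 = 2: Horner steps 5 → 4 → 0, so m(2) = 0.
  α_2 = 5: Horner steps 5 → 5 → 3, so m(5) = 3.
  α_3 = 6: Horner steps 5 → 3 → 3, so m(6) = 3.
  α_4 = 1: Horner steps 5 → 6 → 5, so m(1) = 5.
  α_5 = 3: Horner steps 5 → 2 → 5, so m(3) = 5.
  α_6 = 4: Horner steps 5 → 0 → 6, so m(4) = 6.
Codeword c = [0, 3, 3, 5, 5, 6] ∈ F_7^6.


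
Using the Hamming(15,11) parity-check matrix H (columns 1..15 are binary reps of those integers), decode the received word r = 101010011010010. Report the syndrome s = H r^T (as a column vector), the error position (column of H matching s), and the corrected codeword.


s = (0, 0, 1, 1)^T, error position = 3, corrected codeword c = 100010011010010

Compute s = H r^T mod 2 one row at a time:
  s_1 = 1 + 1 + 0 + 1 + 0 + 0 + 1 + 0 = 4 ≡ 0 (mod 2).
  s_2 = 0 + 1 + 0 + 0 + 0 + 0 + 1 + 0 = 2 ≡ 0 (mod 2).
  s_3 = 0 + 1 + 0 + 0 + 0 + 1 + 1 + 0 = 3 ≡ 1 (mod 2).
  s_4 = 1 + 1 + 1 + 0 + 1 + 1 + 0 + 0 = 5 ≡ 1 (mod 2).
s = (0, 0, 1, 1)^T — this equals column 3 of H (binary 0011), so error is at position 3.
Correct: flip bit 3 of r = 101010011010010 to get c = 100010011010010.


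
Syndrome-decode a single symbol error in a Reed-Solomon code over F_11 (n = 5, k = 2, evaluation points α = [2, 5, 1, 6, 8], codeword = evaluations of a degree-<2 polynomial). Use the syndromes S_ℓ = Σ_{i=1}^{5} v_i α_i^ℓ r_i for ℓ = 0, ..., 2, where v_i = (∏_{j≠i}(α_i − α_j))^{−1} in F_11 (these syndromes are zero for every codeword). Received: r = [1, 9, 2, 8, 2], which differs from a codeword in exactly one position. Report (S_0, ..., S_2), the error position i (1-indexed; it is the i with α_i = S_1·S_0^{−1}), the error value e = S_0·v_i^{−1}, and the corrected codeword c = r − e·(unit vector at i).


S = (4, 10, 3), error at position 5, error magnitude e = 7, c = [1, 9, 2, 8, 6].

Step 1: column multipliers v_i = (∏_{j≠i}(α_i − α_j))^{−1} mod 11.
  i = 1 (α = 2): (2−5)(2−1)(2−6)(2−8) = (−3)·1·(−4)·(−6) = −72 ≡ 5, so v_1 = 5^{−1} = 9 (mod 11).
  i = 2 (α = 5): (5−2)(5−1)(5−6)(5−8) = 3·4·(−1)·(−3) = 36 ≡ 3, so v_2 = 3^{−1} = 4 (mod 11).
  i = 3 (α = 1): (1−2)(1−5)(1−6)(1−8) = (−1)·(−4)·(−5)·(−7) = 140 ≡ 8, so v_3 = 8^{−1} = 7 (mod 11).
  i = 4 (α = 6): (6−2)(6−5)(6−1)(6−8) = 4·1·5·(−2) = −40 ≡ 4, so v_4 = 4^{−1} = 3 (mod 11).
  i = 5 (α = 8): (8−2)(8−5)(8−1)(8−6) = 6·3·7·2 = 252 ≡ 10, so v_5 = 10^{−1} = 10 (mod 11).
  v = [9, 4, 7, 3, 10].
Step 2: syndromes of r = [1, 9, 2, 8, 2] (all sums mod 11).
  S_0 = Σ v_i r_i = 9·1 + 4·9 + 7·2 + 3·8 + 10·2 = 103 ≡ 4.
  S_1 = Σ v_i α_i r_i = 9·2·1 + 4·5·9 + 7·1·2 + 3·6·8 + 10·8·2 = 516 ≡ 10.
  α_i^2 mod 11 = [4, 3, 1, 3, 9].
  S_2 = Σ v_i α_i^2 r_i = 9·4·1 + 4·3·9 + 7·1·2 + 3·3·8 + 10·9·2 = 410 ≡ 3.
  S = (4, 10, 3) ≠ 0, so r is not a codeword (an error is present).
Step 3: locate the error. For a single error e at position i, S_ℓ = v_i·e·α_i^ℓ, so α_err = S_1/S_0.
  S_0^{−1} = 4^{−1} = 3 (mod 11), so α_err = 10·3 = 30 ≡ 8 = α_5. Error position i = 5.
  Consistency check: S_2/S_1 = 3·10 = 30 ≡ 8 = α_err ✓ (single-error assumption holds).
Step 4: error magnitude e = S_0/v_5 = S_0·∏_{j≠5}(α_5 − α_j) = 4·10 = 40 ≡ 7 (mod 11).
Step 5: correct position 5: c_5 = r_5 − e = 2 − 7 ≡ 6 (mod 11). Hence c = [1, 9, 2, 8, 6].
  Check: interpolating c through the α_i gives m(x) = 3 + 10·x (degree < 2) with m(α_i) = c_i for every i, so c is indeed a codeword.


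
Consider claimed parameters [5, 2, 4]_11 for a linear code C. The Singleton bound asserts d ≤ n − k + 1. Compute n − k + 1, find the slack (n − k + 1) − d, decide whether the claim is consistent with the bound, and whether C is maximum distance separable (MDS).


Singleton RHS = n − k + 1 = 4, slack = 0, bound satisfied, MDS.

Singleton bound: d ≤ n − k + 1.
Here n = 5, k = 2, so n − k + 1 = 4.
Given d = 4, check d ≤ 4: YES.
Slack = (n − k + 1) − d = 0.
The code is MDS (slack = 0).
Description: the claimed parameters are [5, 2, 4]_11; such a code would be MDS (meets Singleton bound).


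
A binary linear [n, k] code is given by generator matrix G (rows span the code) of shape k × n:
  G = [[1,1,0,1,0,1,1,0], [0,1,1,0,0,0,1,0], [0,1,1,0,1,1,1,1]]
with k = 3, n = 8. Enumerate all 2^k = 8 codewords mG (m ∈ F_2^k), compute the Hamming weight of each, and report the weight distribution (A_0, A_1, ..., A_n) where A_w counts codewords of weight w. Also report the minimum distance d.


Weight distribution: A_0 = 1, A_3 = 2, A_4 = 1, A_5 = 2, A_6 = 2. Minimum distance d = 3.

Enumerate all 2^3 = 8 messages m ∈ F_2^3.
For each, compute codeword c = mG in F_2^8, then tally its weight.
  m = 000 → c = 00000000, weight = 0.
  m = 100 → c = 11010110, weight = 5.
  m = 010 → c = 01100010, weight = 3.
  m = 110 → c = 10110100, weight = 4.
  m = 001 → c = 01101111, weight = 6.
  m = 101 → c = 10111001, weight = 5.
  m = 011 → c = 00001101, weight = 3.
  m = 111 → c = 11011011, weight = 6.
Tally weights:
  weight 0: 1 codewords.
  weight 3: 2 codewords.
  weight 4: 1 codewords.
  weight 5: 2 codewords.
  weight 6: 2 codewords.
Minimum distance d = smallest w > 0 with A_w > 0 = 3.
Sanity: Σ A_w = 8 = 2^3 = 8 ✓.


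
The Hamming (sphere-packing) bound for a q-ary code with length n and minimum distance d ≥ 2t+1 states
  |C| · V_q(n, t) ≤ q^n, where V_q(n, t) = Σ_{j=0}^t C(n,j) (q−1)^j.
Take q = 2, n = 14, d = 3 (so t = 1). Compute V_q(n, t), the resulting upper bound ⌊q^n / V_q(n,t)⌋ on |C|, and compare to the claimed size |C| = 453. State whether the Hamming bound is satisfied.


V_q(n, t) = 15, q^n = 16384, Hamming bound = 1092, |C| = 453 ≤ bound (satisfied).

Step 1: Compute V_q(n, t) = Σ_{j=0}^1 C(n, j) (q−1)^j.
  j = 0: C(14,0)·(1)^0 = 1·1 = 1.
  j = 1: C(14,1)·(1)^1 = 14·1 = 14.
  V_q(n, t) = 1 + 14 = 15.
Step 2: q^n = 2^14 = 16384.
Step 3: Hamming bound ⌊q^n / V_q(n,t)⌋ = ⌊16384/15⌋ = 1092.
Step 4: Compare |C| = 453 to 1092: satisfied.
The claimed |C| lies below the Hamming bound.


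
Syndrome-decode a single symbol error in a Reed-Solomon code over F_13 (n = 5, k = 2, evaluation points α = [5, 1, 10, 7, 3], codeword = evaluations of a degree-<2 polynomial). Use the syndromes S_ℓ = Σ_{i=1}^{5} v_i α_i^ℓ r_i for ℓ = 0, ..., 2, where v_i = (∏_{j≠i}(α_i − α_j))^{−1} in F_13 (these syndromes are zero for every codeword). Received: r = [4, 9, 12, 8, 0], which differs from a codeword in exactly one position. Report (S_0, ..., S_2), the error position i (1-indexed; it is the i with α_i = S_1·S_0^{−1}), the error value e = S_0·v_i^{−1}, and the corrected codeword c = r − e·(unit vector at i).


S = (7, 5, 11), error at position 3, error magnitude e = 11, c = [4, 9, 1, 8, 0].

Step 1: column multipliers v_i = (∏_{j≠i}(α_i − α_j))^{−1} mod 13.
  i = 1 (α = 5): (5−1)(5−10)(5−7)(5−3) = 4·(−5)·(−2)·2 = 80 ≡ 2, so v_1 = 2^{−1} = 7 (mod 13).
  i = 2 (α = 1): (1−5)(1−10)(1−7)(1−3) = (−4)·(−9)·(−6)·(−2) = 432 ≡ 3, so v_2 = 3^{−1} = 9 (mod 13).
  i = 3 (α = 10): (10−5)(10−1)(10−7)(10−3) = 5·9·3·7 = 945 ≡ 9, so v_3 = 9^{−1} = 3 (mod 13).
  i = 4 (α = 7): (7−5)(7−1)(7−10)(7−3) = 2·6·(−3)·4 = −144 ≡ 12, so v_4 = 12^{−1} = 12 (mod 13).
  i = 5 (α = 3): (3−5)(3−1)(3−10)(3−7) = (−2)·2·(−7)·(−4) = −112 ≡ 5, so v_5 = 5^{−1} = 8 (mod 13).
  v = [7, 9, 3, 12, 8].
Step 2: syndromes of r = [4, 9, 12, 8, 0] (all sums mod 13).
  S_0 = Σ v_i r_i = 7·4 + 9·9 + 3·12 + 12·8 + 8·0 = 241 ≡ 7.
  S_1 = Σ v_i α_i r_i = 7·5·4 + 9·1·9 + 3·10·12 + 12·7·8 + 8·3·0 = 1253 ≡ 5.
  α_i^2 mod 13 = [12, 1, 9, 10, 9].
  S_2 = Σ v_i α_i^2 r_i = 7·12·4 + 9·1·9 + 3·9·12 + 12·10·8 + 8·9·0 = 1701 ≡ 11.
  S = (7, 5, 11) ≠ 0, so r is not a codeword (an error is present).
Step 3: locate the error. For a single error e at position i, S_ℓ = v_i·e·α_i^ℓ, so α_err = S_1/S_0.
  S_0^{−1} = 7^{−1} = 2 (mod 13), so α_err = 5·2 = 10 ≡ 10 = α_3. Error position i = 3.
  Consistency check: S_2/S_1 = 11·8 = 88 ≡ 10 = α_err ✓ (single-error assumption holds).
Step 4: error magnitude e = S_0/v_3 = S_0·∏_{j≠3}(α_3 − α_j) = 7·9 = 63 ≡ 11 (mod 13).
Step 5: correct position 3: c_3 = r_3 − e = 12 − 11 ≡ 1 (mod 13). Hence c = [4, 9, 1, 8, 0].
  Check: interpolating c through the α_i gives m(x) = 7 + 2·x (degree < 2) with m(α_i) = c_i for every i, so c is indeed a codeword.


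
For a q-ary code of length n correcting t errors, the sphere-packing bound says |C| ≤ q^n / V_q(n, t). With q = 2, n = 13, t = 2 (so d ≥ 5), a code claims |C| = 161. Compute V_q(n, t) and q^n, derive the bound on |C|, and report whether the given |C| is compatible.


V_q(n, t) = 92, q^n = 8192, Hamming bound = 89, |C| = 161 > bound (violated).

Step 1: Compute V_q(n, t) = Σ_{j=0}^2 C(n, j) (q−1)^j.
  j = 0: C(13,0)·(1)^0 = 1·1 = 1.
  j = 1: C(13,1)·(1)^1 = 13·1 = 13.
  j = 2: C(13,2)·(1)^2 = 78·1 = 78.
  V_q(n, t) = 1 + 13 + 78 = 92.
Step 2: q^n = 2^13 = 8192.
Step 3: Hamming bound ⌊q^n / V_q(n,t)⌋ = ⌊8192/92⌋ = 89.
Step 4: Compare |C| = 161 to 89: violated.
The claimed |C| lies above the Hamming bound, so no 2-ary code of length 13 with d ≥ 5 can have 161 codewords.


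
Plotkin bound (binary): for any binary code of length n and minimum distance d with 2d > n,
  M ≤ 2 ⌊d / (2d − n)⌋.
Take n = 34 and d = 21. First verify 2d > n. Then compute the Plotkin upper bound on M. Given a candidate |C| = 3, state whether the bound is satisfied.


Plotkin bound M ≤ 4; given |C| = 3 ≤ bound (satisfied).

Check applicability: 2d = 42, n = 34.
2d − n = 8 > 0, so Plotkin applies.
Compute d/(2d−n) = 21/8 ≈ 2.6250.
⌊d/(2d−n)⌋ = 2.
Plotkin bound: M ≤ 2·2 = 4.
Given |C| = 3, check: satisfied.
This |C| is below the Plotkin bound.


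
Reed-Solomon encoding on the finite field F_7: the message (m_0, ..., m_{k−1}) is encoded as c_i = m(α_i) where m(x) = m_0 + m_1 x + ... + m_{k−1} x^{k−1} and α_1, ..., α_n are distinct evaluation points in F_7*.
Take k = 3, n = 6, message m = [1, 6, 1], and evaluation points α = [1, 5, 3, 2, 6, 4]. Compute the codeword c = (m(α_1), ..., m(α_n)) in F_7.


c = [1, 0, 0, 3, 3, 6]

Message polynomial: m(x) = 1 + 6·x + 1·x^2 (mod 7).
For each evaluation point α_i, compute m(α_i) mod 7:
  α_1 = 1: Horner steps 1 → 0 → 1, so m(1) = 1.
  α_2 = 5: Horner steps 1 → 4 → 0, so m(5) = 0.
  α_3 = 3: Horner steps 1 → 2 → 0, so m(3) = 0.
  α_4 = 2: Horner steps 1 → 1 → 3, so m(2) = 3.
  α_5 = 6: Horner steps 1 → 5 → 3, so m(6) = 3.
  α_6 = 4: Horner steps 1 → 3 → 6, so m(4) = 6.
Codeword c = [1, 0, 0, 3, 3, 6] ∈ F_7^6.


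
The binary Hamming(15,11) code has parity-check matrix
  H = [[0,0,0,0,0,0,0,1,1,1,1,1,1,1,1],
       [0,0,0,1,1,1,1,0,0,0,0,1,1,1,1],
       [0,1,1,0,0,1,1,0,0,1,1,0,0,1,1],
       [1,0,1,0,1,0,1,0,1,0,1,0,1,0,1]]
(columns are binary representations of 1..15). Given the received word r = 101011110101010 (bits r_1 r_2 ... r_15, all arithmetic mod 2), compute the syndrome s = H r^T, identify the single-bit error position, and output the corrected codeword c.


s = (0, 1, 1, 0)^T, error position = 6, corrected codeword c = 101010110101010

Compute s = H r^T mod 2 one row at a time:
  s_1 = 1 + 0 + 1 + 0 + 1 + 0 + 1 + 0 = 4 ≡ 0 (mod 2).
  s_2 = 0 + 1 + 1 + 1 + 1 + 0 + 1 + 0 = 5 ≡ 1 (mod 2).
  s_3 = 0 + 1 + 1 + 1 + 1 + 0 + 1 + 0 = 5 ≡ 1 (mod 2).
  s_4 = 1 + 1 + 1 + 1 + 0 + 0 + 0 + 0 = 4 ≡ 0 (mod 2).
s = (0, 1, 1, 0)^T — this equals column 6 of H (binary 0110), so error is at position 6.
Correct: flip bit 6 of r = 101011110101010 to get c = 101010110101010.


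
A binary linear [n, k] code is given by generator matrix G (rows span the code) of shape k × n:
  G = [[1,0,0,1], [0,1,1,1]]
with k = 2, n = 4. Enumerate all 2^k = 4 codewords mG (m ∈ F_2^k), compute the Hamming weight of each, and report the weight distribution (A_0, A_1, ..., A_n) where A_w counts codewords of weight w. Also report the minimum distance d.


Weight distribution: A_0 = 1, A_2 = 1, A_3 = 2. Minimum distance d = 2.

Enumerate all 2^2 = 4 messages m ∈ F_2^2.
For each, compute codeword c = mG in F_2^4, then tally its weight.
  m = 00 → c = 0000, weight = 0.
  m = 10 → c = 1001, weight = 2.
  m = 01 → c = 0111, weight = 3.
  m = 11 → c = 1110, weight = 3.
Tally weights:
  weight 0: 1 codewords.
  weight 2: 1 codewords.
  weight 3: 2 codewords.
Minimum distance d = smallest w > 0 with A_w > 0 = 2.
Sanity: Σ A_w = 4 = 2^2 = 4 ✓.


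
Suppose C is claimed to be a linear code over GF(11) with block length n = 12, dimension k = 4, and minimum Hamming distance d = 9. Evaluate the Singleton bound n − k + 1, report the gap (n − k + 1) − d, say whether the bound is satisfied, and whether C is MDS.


Singleton RHS = n − k + 1 = 9, slack = 0, bound satisfied, MDS.

Singleton bound: d ≤ n − k + 1.
Here n = 12, k = 4, so n − k + 1 = 9.
Given d = 9, check d ≤ 9: YES.
Slack = (n − k + 1) − d = 0.
The code is MDS (slack = 0).
Description: the claimed parameters are [12, 4, 9]_11; such a code would be MDS (meets Singleton bound).


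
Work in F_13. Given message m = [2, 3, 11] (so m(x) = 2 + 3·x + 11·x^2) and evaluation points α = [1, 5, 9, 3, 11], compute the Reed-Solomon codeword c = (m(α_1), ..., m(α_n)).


c = [3, 6, 10, 6, 1]

Message polynomial: m(x) = 2 + 3·x + 11·x^2 (mod 13).
For each evaluation point α_i, compute m(α_i) mod 13:
  α_1 = 1: Horner steps 11 → 1 → 3, so m(1) = 3.
  α_2 = 5: Horner steps 11 → 6 → 6, so m(5) = 6.
  α_3 = 9: Horner steps 11 → 11 → 10, so m(9) = 10.
  α_4 = 3: Horner steps 11 → 10 → 6, so m(3) = 6.
  α_5 = 11: Horner steps 11 → 7 → 1, so m(11) = 1.
Codeword c = [3, 6, 10, 6, 1] ∈ F_13^5.


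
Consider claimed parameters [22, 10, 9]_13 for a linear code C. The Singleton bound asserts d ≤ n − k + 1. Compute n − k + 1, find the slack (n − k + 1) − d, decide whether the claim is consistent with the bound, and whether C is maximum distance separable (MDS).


Singleton RHS = n − k + 1 = 13, slack = 4, bound satisfied, not MDS.

Singleton bound: d ≤ n − k + 1.
Here n = 22, k = 10, so n − k + 1 = 13.
Given d = 9, check d ≤ 13: YES.
Slack = (n − k + 1) − d = 4.
The code is NOT MDS (slack = 4 > 0).
Description: the claimed parameters are [22, 10, 9]_13; such a code would be non-MDS.


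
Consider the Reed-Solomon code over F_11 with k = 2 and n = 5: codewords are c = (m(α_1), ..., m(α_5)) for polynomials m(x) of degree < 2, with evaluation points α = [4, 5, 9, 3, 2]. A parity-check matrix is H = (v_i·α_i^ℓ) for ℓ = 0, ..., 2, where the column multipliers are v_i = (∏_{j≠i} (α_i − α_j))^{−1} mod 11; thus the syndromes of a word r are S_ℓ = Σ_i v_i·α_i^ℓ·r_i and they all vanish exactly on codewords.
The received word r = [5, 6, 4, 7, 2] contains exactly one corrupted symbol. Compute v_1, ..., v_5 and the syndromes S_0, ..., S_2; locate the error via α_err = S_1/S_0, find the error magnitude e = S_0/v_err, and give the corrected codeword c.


S = (7, 6, 2), error at position 1, error magnitude e = 4, c = [1, 6, 4, 7, 2].

Step 1: column multipliers v_i = (∏_{j≠i}(α_i − α_j))^{−1} mod 11.
  i = 1 (α = 4): (4−5)(4−9)(4−3)(4−2) = (−1)·(−5)·1·2 = 10 ≡ 10, so v_1 = 10^{−1} = 10 (mod 11).
  i = 2 (α = 5): (5−4)(5−9)(5−3)(5−2) = 1·(−4)·2·3 = −24 ≡ 9, so v_2 = 9^{−1} = 5 (mod 11).
  i = 3 (α = 9): (9−4)(9−5)(9−3)(9−2) = 5·4·6·7 = 840 ≡ 4, so v_3 = 4^{−1} = 3 (mod 11).
  i = 4 (α = 3): (3−4)(3−5)(3−9)(3−2) = (−1)·(−2)·(−6)·1 = −12 ≡ 10, so v_4 = 10^{−1} = 10 (mod 11).
  i = 5 (α = 2): (2−4)(2−5)(2−9)(2−3) = (−2)·(−3)·(−7)·(−1) = 42 ≡ 9, so v_5 = 9^{−1} = 5 (mod 11).
  v = [10, 5, 3, 10, 5].
Step 2: syndromes of r = [5, 6, 4, 7, 2] (all sums mod 11).
  S_0 = Σ v_i r_i = 10·5 + 5·6 + 3·4 + 10·7 + 5·2 = 172 ≡ 7.
  S_1 = Σ v_i α_i r_i = 10·4·5 + 5·5·6 + 3·9·4 + 10·3·7 + 5·2·2 = 688 ≡ 6.
  α_i^2 mod 11 = [5, 3, 4, 9, 4].
  S_2 = Σ v_i α_i^2 r_i = 10·5·5 + 5·3·6 + 3·4·4 + 10·9·7 + 5·4·2 = 1058 ≡ 2.
  S = (7, 6, 2) ≠ 0, so r is not a codeword (an error is present).
Step 3: locate the error. For a single error e at position i, S_ℓ = v_i·e·α_i^ℓ, so α_err = S_1/S_0.
  S_0^{−1} = 7^{−1} = 8 (mod 11), so α_err = 6·8 = 48 ≡ 4 = α_1. Error position i = 1.
  Consistency check: S_2/S_1 = 2·2 = 4 ≡ 4 = α_err ✓ (single-error assumption holds).
Step 4: error magnitude e = S_0/v_1 = S_0·∏_{j≠1}(α_1 − α_j) = 7·10 = 70 ≡ 4 (mod 11).
Step 5: correct position 1: c_1 = r_1 − e = 5 − 4 ≡ 1 (mod 11). Hence c = [1, 6, 4, 7, 2].
  Check: interpolating c through the α_i gives m(x) = 3 + 5·x (degree < 2) with m(α_i) = c_i for every i, so c is indeed a codeword.


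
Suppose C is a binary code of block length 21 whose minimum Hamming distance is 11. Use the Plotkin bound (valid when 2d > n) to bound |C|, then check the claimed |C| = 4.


Plotkin bound M ≤ 22; given |C| = 4 ≤ bound (satisfied).

Check applicability: 2d = 22, n = 21.
2d − n = 1 > 0, so Plotkin applies.
Compute d/(2d−n) = 11/1 ≈ 11.0000.
⌊d/(2d−n)⌋ = 11.
Plotkin bound: M ≤ 2·11 = 22.
Given |C| = 4, check: satisfied.
This |C| is below the Plotkin bound.


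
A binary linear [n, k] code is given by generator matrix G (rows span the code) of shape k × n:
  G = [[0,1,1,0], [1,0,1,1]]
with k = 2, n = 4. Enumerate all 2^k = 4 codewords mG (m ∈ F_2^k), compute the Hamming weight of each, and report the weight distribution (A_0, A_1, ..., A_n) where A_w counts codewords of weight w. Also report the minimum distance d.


Weight distribution: A_0 = 1, A_2 = 1, A_3 = 2. Minimum distance d = 2.

Enumerate all 2^2 = 4 messages m ∈ F_2^2.
For each, compute codeword c = mG in F_2^4, then tally its weight.
  m = 00 → c = 0000, weight = 0.
  m = 10 → c = 0110, weight = 2.
  m = 01 → c = 1011, weight = 3.
  m = 11 → c = 1101, weight = 3.
Tally weights:
  weight 0: 1 codewords.
  weight 2: 1 codewords.
  weight 3: 2 codewords.
Minimum distance d = smallest w > 0 with A_w > 0 = 2.
Sanity: Σ A_w = 4 = 2^2 = 4 ✓.


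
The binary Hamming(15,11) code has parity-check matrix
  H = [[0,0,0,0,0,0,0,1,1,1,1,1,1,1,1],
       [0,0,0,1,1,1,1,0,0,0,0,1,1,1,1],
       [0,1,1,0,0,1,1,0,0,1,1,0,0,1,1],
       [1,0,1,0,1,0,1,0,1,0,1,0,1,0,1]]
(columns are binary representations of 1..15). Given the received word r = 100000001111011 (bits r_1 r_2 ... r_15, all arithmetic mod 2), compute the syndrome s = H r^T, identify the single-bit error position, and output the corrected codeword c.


s = (0, 1, 0, 0)^T, error position = 4, corrected codeword c = 100100001111011

Compute s = H r^T mod 2 one row at a time:
  s_1 = 0 + 1 + 1 + 1 + 1 + 0 + 1 + 1 = 6 ≡ 0 (mod 2).
  s_2 = 0 + 0 + 0 + 0 + 1 + 0 + 1 + 1 = 3 ≡ 1 (mod 2).
  s_3 = 0 + 0 + 0 + 0 + 1 + 1 + 1 + 1 = 4 ≡ 0 (mod 2).
  s_4 = 1 + 0 + 0 + 0 + 1 + 1 + 0 + 1 = 4 ≡ 0 (mod 2).
s = (0, 1, 0, 0)^T — this equals column 4 of H (binary 0100), so error is at position 4.
Correct: flip bit 4 of r = 100000001111011 to get c = 100100001111011.


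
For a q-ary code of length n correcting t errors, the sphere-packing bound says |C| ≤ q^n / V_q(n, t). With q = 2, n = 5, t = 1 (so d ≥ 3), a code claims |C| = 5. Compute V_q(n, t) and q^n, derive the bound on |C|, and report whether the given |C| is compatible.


V_q(n, t) = 6, q^n = 32, Hamming bound = 5, |C| = 5 ≤ bound (satisfied).

Step 1: Compute V_q(n, t) = Σ_{j=0}^1 C(n, j) (q−1)^j.
  j = 0: C(5,0)·(1)^0 = 1·1 = 1.
  j = 1: C(5,1)·(1)^1 = 5·1 = 5.
  V_q(n, t) = 1 + 5 = 6.
Step 2: q^n = 2^5 = 32.
Step 3: Hamming bound ⌊q^n / V_q(n,t)⌋ = ⌊32/6⌋ = 5.
Step 4: Compare |C| = 5 to 5: satisfied.
The claimed |C| lies at the Hamming bound (tight).


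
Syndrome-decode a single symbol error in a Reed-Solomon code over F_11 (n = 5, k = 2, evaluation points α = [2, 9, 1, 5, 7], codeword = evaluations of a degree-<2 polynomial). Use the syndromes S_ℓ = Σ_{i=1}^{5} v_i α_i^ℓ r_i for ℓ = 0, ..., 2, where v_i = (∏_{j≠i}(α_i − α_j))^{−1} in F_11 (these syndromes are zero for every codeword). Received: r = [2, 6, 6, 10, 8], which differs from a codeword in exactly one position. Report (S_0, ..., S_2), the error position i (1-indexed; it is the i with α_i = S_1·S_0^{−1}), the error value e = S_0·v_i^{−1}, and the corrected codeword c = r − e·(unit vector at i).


S = (5, 5, 5), error at position 3, error magnitude e = 3, c = [2, 6, 3, 10, 8].

Step 1: column multipliers v_i = (∏_{j≠i}(α_i − α_j))^{−1} mod 11.
  i = 1 (α = 2): (2−9)(2−1)(2−5)(2−7) = (−7)·1·(−3)·(−5) = −105 ≡ 5, so v_1 = 5^{−1} = 9 (mod 11).
  i = 2 (α = 9): (9−2)(9−1)(9−5)(9−7) = 7·8·4·2 = 448 ≡ 8, so v_2 = 8^{−1} = 7 (mod 11).
  i = 3 (α = 1): (1−2)(1−9)(1−5)(1−7) = (−1)·(−8)·(−4)·(−6) = 192 ≡ 5, so v_3 = 5^{−1} = 9 (mod 11).
  i = 4 (α = 5): (5−2)(5−9)(5−1)(5−7) = 3·(−4)·4·(−2) = 96 ≡ 8, so v_4 = 8^{−1} = 7 (mod 11).
  i = 5 (α = 7): (7−2)(7−9)(7−1)(7−5) = 5·(−2)·6·2 = −120 ≡ 1, so v_5 = 1^{−1} = 1 (mod 11).
  v = [9, 7, 9, 7, 1].
Step 2: syndromes of r = [2, 6, 6, 10, 8] (all sums mod 11).
  S_0 = Σ v_i r_i = 9·2 + 7·6 + 9·6 + 7·10 + 1·8 = 192 ≡ 5.
  S_1 = Σ v_i α_i r_i = 9·2·2 + 7·9·6 + 9·1·6 + 7·5·10 + 1·7·8 = 874 ≡ 5.
  α_i^2 mod 11 = [4, 4, 1, 3, 5].
  S_2 = Σ v_i α_i^2 r_i = 9·4·2 + 7·4·6 + 9·1·6 + 7·3·10 + 1·5·8 = 544 ≡ 5.
  S = (5, 5, 5) ≠ 0, so r is not a codeword (an error is present).
Step 3: locate the error. For a single error e at position i, S_ℓ = v_i·e·α_i^ℓ, so α_err = S_1/S_0.
  S_0^{−1} = 5^{−1} = 9 (mod 11), so α_err = 5·9 = 45 ≡ 1 = α_3. Error position i = 3.
  Consistency check: S_2/S_1 = 5·9 = 45 ≡ 1 = α_err ✓ (single-error assumption holds).
Step 4: error magnitude e = S_0/v_3 = S_0·∏_{j≠3}(α_3 − α_j) = 5·5 = 25 ≡ 3 (mod 11).
Step 5: correct position 3: c_3 = r_3 − e = 6 − 3 ≡ 3 (mod 11). Hence c = [2, 6, 3, 10, 8].
  Check: interpolating c through the α_i gives m(x) = 4 + 10·x (degree < 2) with m(α_i) = c_i for every i, so c is indeed a codeword.
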